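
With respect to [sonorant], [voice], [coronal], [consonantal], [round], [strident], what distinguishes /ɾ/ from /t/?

[sonorant], [voice]

The two segments share [+coronal], [+consonantal], [−round], [−strident]. The only features from the list on which they differ: /ɾ/ is [+sonorant] while /t/ is [−sonorant]; /ɾ/ is [+voice] while /t/ is [−voice].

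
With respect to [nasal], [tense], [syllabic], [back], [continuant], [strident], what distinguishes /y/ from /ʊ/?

The two segments share [-nasal], [+syllabic], [+continuant], [-strident]. The only features from the list on which they differ: /y/ is [-back] while /ʊ/ is [+back]; /y/ is [+tense] while /ʊ/ is [-tense].

[back], [tense]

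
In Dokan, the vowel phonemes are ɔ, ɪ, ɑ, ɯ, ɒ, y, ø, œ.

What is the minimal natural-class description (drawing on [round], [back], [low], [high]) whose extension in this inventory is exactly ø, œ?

[-high, -back]

Every target segment is [-high], [-back]; each remaining inventory member fails at least one of these. Each conjunct is needed — [-back] alone would also admit /ɪ, y/; [-high] alone would also admit /ɔ, ɑ, ɒ/ — and no other single listed feature has exactly this extension, so two is the minimum.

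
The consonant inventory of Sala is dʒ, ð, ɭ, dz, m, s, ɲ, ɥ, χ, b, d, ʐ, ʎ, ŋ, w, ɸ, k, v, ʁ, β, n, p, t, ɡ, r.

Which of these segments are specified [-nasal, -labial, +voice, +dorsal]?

Eliminate segments failing any feature: /dʒ, ð, ɭ, dz, d, ʐ, r/ are [-dorsal]; /m, ɲ, ŋ, n/ are [+nasal]; /s, χ, k, t/ are [-voice]; /ɥ, b, w, ɸ, v, β, p/ are [+labial]. The remaining /ʎ, ʁ, ɡ/ satisfy [-nasal], [-labial], [+voice], [+dorsal].

ʎ, ʁ, ɡ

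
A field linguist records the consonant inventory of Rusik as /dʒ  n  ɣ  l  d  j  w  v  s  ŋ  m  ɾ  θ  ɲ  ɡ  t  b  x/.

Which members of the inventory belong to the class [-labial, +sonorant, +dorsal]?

Eliminate segments failing any feature: /dʒ, ɣ, d, s, θ, ɡ, t, x/ are [-sonorant]; /n, l, ɾ/ are [-dorsal]; /w, v, m, b/ are [+labial]. The remaining /j, ŋ, ɲ/ satisfy [-labial], [+sonorant], [+dorsal].

j, ŋ, ɲ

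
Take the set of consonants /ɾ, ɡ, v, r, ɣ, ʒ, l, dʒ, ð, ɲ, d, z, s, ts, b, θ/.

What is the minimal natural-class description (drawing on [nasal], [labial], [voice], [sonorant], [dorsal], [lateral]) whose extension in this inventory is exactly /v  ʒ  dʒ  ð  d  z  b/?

/v, ʒ, dʒ, ð, d, z, b/ are all [−sonorant], [+voice], [−dorsal], and no other segment in the inventory matches all three values. Dropping any one of them over-generates: [+voice, −dorsal] alone would also admit /ɾ, r, l/; [−sonorant, −dorsal] alone would also admit /s, ts, θ/; [−sonorant, +voice] alone would also admit /ɡ, ɣ/. No other combination of two listed features picks out exactly this set either, so fewer than three features will not do.

[−sonorant, +voice, −dorsal]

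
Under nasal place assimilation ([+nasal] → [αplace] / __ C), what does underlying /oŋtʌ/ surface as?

[ontʌ]

In /oŋtʌ/, the nasal /ŋ/ precedes /t/, which is [+coronal]. The nasal assimilates in place, becoming the [+coronal] nasal /n/. The surface form is [ontʌ].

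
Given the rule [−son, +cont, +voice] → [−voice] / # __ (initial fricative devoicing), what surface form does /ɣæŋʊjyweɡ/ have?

[xæŋʊjyweɡ]

Only the initial segment /ɣ/ is both word-initial and matches the structural description. It is a voiced velar fricative, so [−son, +cont, +voice] holds; changing it to [−voice] with all other features held fixed yields /x/ (voiceless velar fricative). No other segment meets both the structural description and the environment, so the output is [xæŋʊjyweɡ].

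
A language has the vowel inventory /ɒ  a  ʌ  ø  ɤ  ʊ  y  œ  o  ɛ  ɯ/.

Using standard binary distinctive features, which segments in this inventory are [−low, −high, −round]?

ʌ, ɤ, ɛ

Eliminate segments failing any feature: /ɒ, a/ are [+low]; /ø, œ, o/ are [+round]; /ʊ, y, ɯ/ are [+high]. The remaining /ʌ, ɤ, ɛ/ satisfy [−low], [−high], [−round].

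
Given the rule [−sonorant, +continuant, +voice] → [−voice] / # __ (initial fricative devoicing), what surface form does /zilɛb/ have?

Only the initial segment /z/ is both word-initial and matches the structural description. It is a voiced alveolar fricative, so [−sonorant, +continuant, +voice] holds; changing it to [−voice] with all other features held fixed yields /s/ (voiceless alveolar fricative). No other segment meets both the structural description and the environment, so the output is [silɛb].

[silɛb]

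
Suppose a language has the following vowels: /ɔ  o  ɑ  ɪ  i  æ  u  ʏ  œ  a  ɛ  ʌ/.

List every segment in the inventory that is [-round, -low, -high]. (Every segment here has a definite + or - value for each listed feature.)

Checking each segment against [-round], [-low], [-high]: /ɛ/ (mid front unrounded lax vowel), /ʌ/ (mid back unrounded lax vowel) satisfy every feature; every other segment in the inventory fails at least one.

ɛ, ʌ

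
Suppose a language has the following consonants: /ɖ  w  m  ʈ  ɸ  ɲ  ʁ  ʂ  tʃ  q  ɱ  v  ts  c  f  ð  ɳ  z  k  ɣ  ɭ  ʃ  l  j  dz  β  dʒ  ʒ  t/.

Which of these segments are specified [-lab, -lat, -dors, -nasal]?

Checking each segment against [-labial], [-lateral], [-dorsal], [-nasal]: /ɖ/ (voiced retroflex stop), /ʈ/ (voiceless retroflex stop), /ʂ/ (voiceless retroflex fricative), /tʃ/ (voiceless postalveolar affricate), /ts/ (voiceless alveolar affricate), /ð/ (voiced dental fricative), among others, satisfy every feature; every other segment in the inventory fails at least one.

ɖ, ʈ, ʂ, tʃ, ts, ð, z, ʃ, dz, dʒ, ʒ, t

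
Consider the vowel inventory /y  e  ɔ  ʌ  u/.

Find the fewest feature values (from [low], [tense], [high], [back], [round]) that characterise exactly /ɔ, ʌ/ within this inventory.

Every target segment is [-tense] and no other inventory member is, so one feature is enough.

[-tense]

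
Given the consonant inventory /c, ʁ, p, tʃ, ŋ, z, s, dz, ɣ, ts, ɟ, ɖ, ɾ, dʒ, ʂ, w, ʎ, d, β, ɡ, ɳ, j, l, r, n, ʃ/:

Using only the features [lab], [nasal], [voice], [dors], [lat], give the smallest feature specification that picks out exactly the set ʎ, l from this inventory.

[+lat]

/ʎ, l/ are exactly the [+lateral] segments in the inventory, so a single feature suffices.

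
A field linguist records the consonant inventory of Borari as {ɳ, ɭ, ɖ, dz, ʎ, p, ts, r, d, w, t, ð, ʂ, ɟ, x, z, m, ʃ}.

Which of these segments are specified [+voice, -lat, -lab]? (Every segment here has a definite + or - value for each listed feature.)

Checking each segment against [+voice], [-lateral], [-labial]: /ɳ/ (retroflex nasal), /ɖ/ (voiced retroflex stop), /dz/ (voiced alveolar affricate), /r/ (alveolar trill), /d/ (voiced alveolar stop), /ð/ (voiced dental fricative), among others, satisfy every feature; every other segment in the inventory fails at least one.

ɳ, ɖ, dz, r, d, ð, ɟ, z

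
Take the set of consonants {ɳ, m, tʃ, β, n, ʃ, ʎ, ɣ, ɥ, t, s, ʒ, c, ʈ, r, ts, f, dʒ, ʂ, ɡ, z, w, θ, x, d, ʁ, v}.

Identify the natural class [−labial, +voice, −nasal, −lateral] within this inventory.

ɣ, ʒ, r, dʒ, ɡ, z, d, ʁ

Eliminate segments failing any feature: /ɳ, n/ are [+nasal]; /m, β, ɥ, f, w, v/ are [+labial]; /tʃ, ʃ, t, s, c, ʈ, ts, ʂ, θ, x/ are [−voice]; /ʎ/ is [+lateral]. The remaining /ɣ, ʒ, r, dʒ, ɡ, z, d, ʁ/ satisfy [−labial], [+voice], [−nasal], [−lateral].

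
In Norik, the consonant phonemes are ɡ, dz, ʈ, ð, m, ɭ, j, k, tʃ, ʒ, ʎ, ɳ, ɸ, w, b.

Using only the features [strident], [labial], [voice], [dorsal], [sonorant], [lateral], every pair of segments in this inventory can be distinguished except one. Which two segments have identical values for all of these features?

dz, ʒ

On the given features, /dz/ and /ʒ/ have an identical profile: [+strident], [-labial], [+voice], [-dorsal], [-sonorant], [-lateral]. No other two segments in the inventory coincide on all 6 features. (They do differ in [continuant], [anterior] and [distributed], which are not among the given features.)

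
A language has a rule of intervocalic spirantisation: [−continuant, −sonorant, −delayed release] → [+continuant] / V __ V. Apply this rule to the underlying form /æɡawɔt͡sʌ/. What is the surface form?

[æɣawɔt͡sʌ]

The only segment in the rule's environment that also matches [−continuant, −sonorant, −delayed release] is /ɡ/. Applying [+continuant] turns the voiced velar stop into /ɣ/ (voiced velar fricative), giving [æɣawɔt͡sʌ].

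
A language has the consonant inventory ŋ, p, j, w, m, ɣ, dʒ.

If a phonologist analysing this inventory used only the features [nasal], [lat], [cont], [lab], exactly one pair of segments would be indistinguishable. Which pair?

On the given features, /ɣ/ and /j/ have an identical profile: [-nasal], [-lateral], [+continuant], [-labial]. No other two segments in the inventory coincide on all 4 features. (They do differ in [sonorant] and [back], which are not among the given features.)

ɣ, j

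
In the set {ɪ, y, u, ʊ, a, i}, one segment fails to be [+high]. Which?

/a/ is the low unrounded vowel, which is [-high]; the rest — /ʊ, y, ɪ, i, u/ — are [+high].

a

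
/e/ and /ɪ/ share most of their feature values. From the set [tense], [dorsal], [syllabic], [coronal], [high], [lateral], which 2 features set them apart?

[high], [tense]

/e/ is the mid front unrounded tense vowel and /ɪ/ is the high front unrounded lax vowel. Both are [+dorsal], [+syllabic], [-coronal], [-lateral]. /e/ is [-high] while /ɪ/ is [+high]; /e/ is [+tense] while /ɪ/ is [-tense], so the distinguishing features are [high], [tense].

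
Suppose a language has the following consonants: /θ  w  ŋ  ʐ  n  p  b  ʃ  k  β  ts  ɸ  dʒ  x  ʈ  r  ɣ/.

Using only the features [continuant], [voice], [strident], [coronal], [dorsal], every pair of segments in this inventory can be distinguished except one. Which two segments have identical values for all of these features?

w, ɣ

/w/ (labial-velar glide) and /ɣ/ (voiced velar fricative) are both [+continuant], [+voice], [−strident], [−coronal], [+dorsal], so none of the listed features separates them. (They do differ in [sonorant], [labial] and [round], which are not among the given features.) Every other pair in the inventory differs on at least one listed feature.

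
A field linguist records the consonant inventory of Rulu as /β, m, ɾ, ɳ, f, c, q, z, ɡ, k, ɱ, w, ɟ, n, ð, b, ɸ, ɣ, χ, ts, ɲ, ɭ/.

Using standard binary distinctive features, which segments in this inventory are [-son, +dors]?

c, q, ɡ, k, ɟ, ɣ, χ

Eliminate segments failing any feature: /β, f, z, ð, b, ɸ, ts/ are [-dorsal]; /m, ɾ, ɳ, ɱ, w, n, ɲ, ɭ/ are [+sonorant]. The remaining /c, q, ɡ, k, ɟ, ɣ, χ/ satisfy [-sonorant], [+dorsal].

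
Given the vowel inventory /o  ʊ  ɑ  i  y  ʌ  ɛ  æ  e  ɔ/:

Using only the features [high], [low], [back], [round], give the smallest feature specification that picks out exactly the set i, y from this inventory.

/i, y/ are all [+high], [-back], and no other segment in the inventory matches both values. Dropping any one of them over-generates: [-back] alone would also admit /ɛ, æ, e/; [+high] alone would also admit /ʊ/. No other single listed feature picks out exactly this set either, so fewer than two features will not do.

[+high, -back]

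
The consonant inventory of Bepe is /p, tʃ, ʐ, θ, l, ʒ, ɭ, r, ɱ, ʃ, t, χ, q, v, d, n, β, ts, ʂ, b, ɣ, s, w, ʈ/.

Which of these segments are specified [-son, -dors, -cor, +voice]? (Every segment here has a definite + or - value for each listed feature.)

v, β, b

Eliminate segments failing any feature: /p/ is [-voice]; /tʃ, ʐ, θ, ʒ, ʃ, t, d, ts, ʂ, s, ʈ/ are [+coronal]; /l, ɭ, r, ɱ, n, w/ are [+sonorant]; /χ, q, ɣ/ are [+dorsal]. The remaining /v, β, b/ satisfy [-sonorant], [-dorsal], [-coronal], [+voice].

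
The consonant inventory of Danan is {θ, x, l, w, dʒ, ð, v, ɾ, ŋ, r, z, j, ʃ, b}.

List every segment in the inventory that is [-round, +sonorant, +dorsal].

ŋ, j

First, the [-round] segments are /θ, x, l, dʒ, ð, v, ɾ, ŋ, r, z, j, ʃ, b/.
Of those, [+sonorant] gives /l, ɾ, ŋ, r, j/.
Among these, [+dorsal] leaves /ŋ, j/.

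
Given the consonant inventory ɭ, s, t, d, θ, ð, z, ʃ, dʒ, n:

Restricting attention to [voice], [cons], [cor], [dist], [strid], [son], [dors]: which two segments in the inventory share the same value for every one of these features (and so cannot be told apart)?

Both /ɭ/ and /n/ are [+voice], [+consonantal], [+coronal], [−distributed], [−strident], [+sonorant], [−dorsal]. Since the list omits [nasal], [lateral] and [anterior] — which do distinguish the retroflex lateral approximant from the alveolar nasal — this pair collapses; all other pairs remain distinct.

ɭ, n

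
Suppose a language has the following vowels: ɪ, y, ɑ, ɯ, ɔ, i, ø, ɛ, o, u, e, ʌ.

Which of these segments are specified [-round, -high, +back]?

ɑ, ʌ

Checking each segment against [-round], [-high], [+back]: /ɑ/ (low back unrounded vowel), /ʌ/ (mid back unrounded lax vowel) satisfy every feature; every other segment in the inventory fails at least one.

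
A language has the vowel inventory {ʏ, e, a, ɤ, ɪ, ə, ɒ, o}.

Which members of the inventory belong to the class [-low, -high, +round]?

Checking each segment against [-low], [-high], [+round]: /o/ (mid back rounded tense vowel) satisfies every feature; every other segment in the inventory fails at least one.

o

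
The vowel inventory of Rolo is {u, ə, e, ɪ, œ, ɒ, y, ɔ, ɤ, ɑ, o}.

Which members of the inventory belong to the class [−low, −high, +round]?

œ, ɔ, o

Eliminate segments failing any feature: /u, ɪ, y/ are [+high]; /ə, e, ɤ/ are [−round]; /ɒ, ɑ/ are [+low]. The remaining /œ, ɔ, o/ satisfy [−low], [−high], [+round].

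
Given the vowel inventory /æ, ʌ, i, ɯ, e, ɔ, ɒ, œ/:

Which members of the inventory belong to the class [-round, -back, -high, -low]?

Eliminate segments failing any feature: /æ/ is [+low]; /ʌ, ɯ/ are [+back]; /i/ is [+high]; /ɔ, ɒ, œ/ are [+round]. The remaining /e/ satisfy [-round], [-back], [-high], [-low].

e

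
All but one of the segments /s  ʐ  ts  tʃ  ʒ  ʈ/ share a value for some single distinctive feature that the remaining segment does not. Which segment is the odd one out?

ʈ

The remaining segments after removing /ʈ/ share [+strident]; /ʈ/ (voiceless retroflex stop) is [−strident]. For every other candidate removal, the leftover set fails to share any single feature value that the removed segment lacks.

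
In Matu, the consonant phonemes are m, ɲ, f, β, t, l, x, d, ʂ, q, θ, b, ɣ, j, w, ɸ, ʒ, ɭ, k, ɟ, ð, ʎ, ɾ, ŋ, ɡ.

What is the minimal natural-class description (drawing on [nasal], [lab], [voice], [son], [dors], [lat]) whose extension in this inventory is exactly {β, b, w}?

[+voice, -nasal, +lab]

Every target segment is [+voice], [-nasal], [+labial]; each remaining inventory member fails at least one of these. Each conjunct is needed — [-nasal, +labial] alone would also admit /f, ɸ/; [+voice, +labial] alone would also admit /m/; [+voice, -nasal] alone would also admit /l, d, ɣ, j, …/ — and no other combination of two listed features has exactly this extension, so three is the minimum.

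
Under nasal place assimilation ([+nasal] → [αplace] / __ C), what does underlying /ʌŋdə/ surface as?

In /ʌŋdə/, the nasal /ŋ/ precedes /d/, which is [+coronal]. The nasal assimilates in place, becoming the [+coronal] nasal /n/. The surface form is [ʌndə].

[ʌndə]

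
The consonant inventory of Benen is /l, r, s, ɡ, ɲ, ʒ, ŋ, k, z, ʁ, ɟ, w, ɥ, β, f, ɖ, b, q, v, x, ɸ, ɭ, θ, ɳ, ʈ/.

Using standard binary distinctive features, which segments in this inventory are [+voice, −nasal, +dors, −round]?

Eliminate segments failing any feature: /l, r, ʒ, z, β, ɖ, b, v, ɭ/ are [−dorsal]; /s, k, f, q, x, ɸ, θ, ʈ/ are [−voice]; /ɲ, ŋ, ɳ/ are [+nasal]; /w, ɥ/ are [+round]. The remaining /ɡ, ʁ, ɟ/ satisfy [+voice], [−nasal], [+dorsal], [−round].

ɡ, ʁ, ɟ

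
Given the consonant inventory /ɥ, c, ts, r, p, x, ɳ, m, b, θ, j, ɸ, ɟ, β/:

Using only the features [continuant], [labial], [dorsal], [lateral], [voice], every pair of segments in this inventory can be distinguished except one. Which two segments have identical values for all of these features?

On the given features, /m/ and /b/ have an identical profile: [−continuant], [+labial], [−dorsal], [−lateral], [+voice]. No other two segments in the inventory coincide on all 5 features. (They do differ in [sonorant] and [nasal], which are not among the given features.)

m, b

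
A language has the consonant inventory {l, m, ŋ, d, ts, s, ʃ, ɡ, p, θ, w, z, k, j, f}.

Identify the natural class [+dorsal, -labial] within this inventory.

ŋ, ɡ, k, j

Checking each segment against [+dorsal], [-labial]: /ŋ/ (velar nasal), /ɡ/ (voiced velar stop), /k/ (voiceless velar stop), /j/ (palatal glide) satisfy every feature; every other segment in the inventory fails at least one.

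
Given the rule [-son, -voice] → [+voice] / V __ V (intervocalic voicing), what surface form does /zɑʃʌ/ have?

/ʃ/ satisfies [-son, -voice] and sits in V __ V. The [+voice] counterpart of the voiceless postalveolar fricative is /ʒ/. Other segments in /zɑʃʌ/ either fail the structural description or are not in the environment, so the surface form is [zɑʒʌ].

[zɑʒʌ]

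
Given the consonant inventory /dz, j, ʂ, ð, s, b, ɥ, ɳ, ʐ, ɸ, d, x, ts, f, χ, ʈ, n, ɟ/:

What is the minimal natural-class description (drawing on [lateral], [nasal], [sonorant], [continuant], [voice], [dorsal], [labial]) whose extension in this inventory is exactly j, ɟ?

/j, ɟ/ are all [+voice], [−labial], [+dorsal], and no other segment in the inventory matches all three values. Dropping any one of them over-generates: [−labial, +dorsal] alone would also admit /x, χ/; [+voice, +dorsal] alone would also admit /ɥ/; [+voice, −labial] alone would also admit /dz, ð, ɳ, ʐ, …/. No other combination of two listed features picks out exactly this set either, so fewer than three features will not do.

[+voice, −labial, +dorsal]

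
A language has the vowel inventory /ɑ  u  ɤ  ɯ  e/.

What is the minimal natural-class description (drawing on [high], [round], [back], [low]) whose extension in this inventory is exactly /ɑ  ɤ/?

[-high, +back]

Every target segment is [-high], [+back]; each remaining inventory member fails at least one of these. Each conjunct is needed — [+back] alone would also admit /u, ɯ/; [-high] alone would also admit /e/ — and no other single listed feature has exactly this extension, so two is the minimum.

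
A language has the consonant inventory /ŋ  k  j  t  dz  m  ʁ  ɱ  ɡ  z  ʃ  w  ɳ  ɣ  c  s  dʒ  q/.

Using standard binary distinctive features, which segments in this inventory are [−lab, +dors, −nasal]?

The [−labial] segments are /ŋ, k, j, t, dz, ʁ, ɡ, z, ʃ, ɳ, ɣ, c, s, dʒ, q/.
Then [+dorsal] gives /ŋ, k, j, ʁ, ɡ, ɣ, c, q/.
Then [−nasal] leaves /k, j, ʁ, ɡ, ɣ, c, q/.

k, j, ʁ, ɡ, ɣ, c, q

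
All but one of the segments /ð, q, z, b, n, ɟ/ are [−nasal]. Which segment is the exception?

n

/n/ is the alveolar nasal, which is [+nasal]; the rest — /z, ɟ, ð, b, q/ — are [−nasal].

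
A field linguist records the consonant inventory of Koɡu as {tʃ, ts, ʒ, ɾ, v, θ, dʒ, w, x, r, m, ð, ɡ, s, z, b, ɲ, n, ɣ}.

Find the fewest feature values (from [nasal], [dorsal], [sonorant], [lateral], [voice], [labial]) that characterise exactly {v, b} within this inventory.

The class [−sonorant], [+labial] has exactly /v, b/ as its extension in this inventory. No smaller conjunction from the listed features achieves this: [+labial] alone would also admit /w, m/; [−sonorant] alone would also admit /tʃ, ts, ʒ, θ, …/; and checking the remaining single features turns up none with this extension.

[−sonorant, +labial]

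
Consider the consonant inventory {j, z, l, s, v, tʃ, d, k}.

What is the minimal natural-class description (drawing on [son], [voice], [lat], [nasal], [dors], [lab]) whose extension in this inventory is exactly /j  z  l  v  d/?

/j, z, l, v, d/ are exactly the [+voice] segments in the inventory, so a single feature suffices.

[+voice]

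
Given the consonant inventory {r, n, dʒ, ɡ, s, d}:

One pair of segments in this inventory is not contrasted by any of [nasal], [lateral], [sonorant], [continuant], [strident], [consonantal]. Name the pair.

ɡ, d

/ɡ/ (voiced velar stop) and /d/ (voiced alveolar stop) are both [−nasal], [−lateral], [−sonorant], [−continuant], [−strident], [+consonantal], so none of the listed features separates them. (They do differ in [coronal] and [dorsal], which are not among the given features.) Every other pair in the inventory differs on at least one listed feature.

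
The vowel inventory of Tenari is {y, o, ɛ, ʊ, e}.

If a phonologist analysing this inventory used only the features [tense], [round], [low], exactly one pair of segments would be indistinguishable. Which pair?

Both /o/ and /y/ are [+tense], [+round], [−low]. Since the list omits [high] and [back] — which do distinguish the mid back rounded tense vowel from the high front rounded tense vowel — this pair collapses; all other pairs remain distinct.

o, y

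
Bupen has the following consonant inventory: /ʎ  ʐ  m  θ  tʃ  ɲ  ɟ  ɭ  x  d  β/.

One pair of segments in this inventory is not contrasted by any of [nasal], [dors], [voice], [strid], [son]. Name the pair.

d, β

Both /d/ and /β/ are [-nasal], [-dorsal], [+voice], [-strident], [-sonorant]. Since the list omits [continuant], [labial] and [coronal] — which do distinguish the voiced alveolar stop from the voiced bilabial fricative — this pair collapses; all other pairs remain distinct.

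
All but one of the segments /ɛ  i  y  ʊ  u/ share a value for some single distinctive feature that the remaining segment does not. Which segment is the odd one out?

ɛ

The remaining segments after removing /ɛ/ share [+high]; /ɛ/ (mid front unrounded lax vowel) is [-high]. For every other candidate removal, the leftover set fails to share any single feature value that the removed segment lacks.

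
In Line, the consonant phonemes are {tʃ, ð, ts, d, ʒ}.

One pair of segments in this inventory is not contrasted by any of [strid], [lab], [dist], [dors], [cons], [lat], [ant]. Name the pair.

tʃ, ʒ

On the given features, /tʃ/ and /ʒ/ have an identical profile: [+strident], [−labial], [+distributed], [−dorsal], [+consonantal], [−lateral], [−anterior]. No other two segments in the inventory coincide on all 7 features. (They do differ in [voice] and [continuant], which are not among the given features.)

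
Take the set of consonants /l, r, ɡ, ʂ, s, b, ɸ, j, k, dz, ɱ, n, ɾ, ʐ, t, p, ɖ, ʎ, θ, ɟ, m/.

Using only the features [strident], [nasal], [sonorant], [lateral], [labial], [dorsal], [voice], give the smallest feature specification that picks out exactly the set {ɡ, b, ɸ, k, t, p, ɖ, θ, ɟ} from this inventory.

[−sonorant, −strident]

Every target segment is [−sonorant], [−strident]; each remaining inventory member fails at least one of these. Each conjunct is needed — [−strident] alone would also admit /l, r, j, ɱ, …/; [−sonorant] alone would also admit /ʂ, s, dz, ʐ/ — and no other single listed feature has exactly this extension, so two is the minimum.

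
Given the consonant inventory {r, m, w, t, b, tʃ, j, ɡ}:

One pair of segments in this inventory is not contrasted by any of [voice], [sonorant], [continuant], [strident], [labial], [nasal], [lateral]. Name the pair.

j, r

On the given features, /j/ and /r/ have an identical profile: [+voice], [+sonorant], [+continuant], [-strident], [-labial], [-nasal], [-lateral]. No other two segments in the inventory coincide on all 7 features. (They do differ in [dorsal], which is not among the given features.)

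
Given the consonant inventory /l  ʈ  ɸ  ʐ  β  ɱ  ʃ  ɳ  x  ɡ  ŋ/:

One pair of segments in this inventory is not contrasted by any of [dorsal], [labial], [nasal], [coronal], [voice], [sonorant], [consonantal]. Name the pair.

/ʈ/ (voiceless retroflex stop) and /ʃ/ (voiceless postalveolar fricative) are both [−dorsal], [−labial], [−nasal], [+coronal], [−voice], [−sonorant], [+consonantal], so none of the listed features separates them. (They do differ in [continuant], [strident] and [distributed], which are not among the given features.) Every other pair in the inventory differs on at least one listed feature.

ʈ, ʃ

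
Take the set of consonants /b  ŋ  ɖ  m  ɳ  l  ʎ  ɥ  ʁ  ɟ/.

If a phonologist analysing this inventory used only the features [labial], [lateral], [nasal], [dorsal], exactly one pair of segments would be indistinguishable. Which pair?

ɟ, ʁ

On the given features, /ɟ/ and /ʁ/ have an identical profile: [-labial], [-lateral], [-nasal], [+dorsal]. No other two segments in the inventory coincide on all 4 features. (They do differ in [continuant], [high] and [back], which are not among the given features.)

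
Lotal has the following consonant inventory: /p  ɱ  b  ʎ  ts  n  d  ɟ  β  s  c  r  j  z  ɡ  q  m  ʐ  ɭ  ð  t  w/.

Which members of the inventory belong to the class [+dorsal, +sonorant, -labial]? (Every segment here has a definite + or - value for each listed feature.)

ʎ, j

First, the [+dorsal] segments are /ʎ, ɟ, c, j, ɡ, q, w/.
Within that set, [+sonorant] gives /ʎ, j, w/.
Among these, [-labial] leaves /ʎ, j/.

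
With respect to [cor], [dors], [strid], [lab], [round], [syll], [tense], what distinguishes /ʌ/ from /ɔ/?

[labial], [round]

The two segments share [−coronal], [+dorsal], [−strident], [+syllabic], [−tense]. The only features from the list on which they differ: /ʌ/ is [−labial] while /ɔ/ is [+labial]; /ʌ/ is [−round] while /ɔ/ is [+round].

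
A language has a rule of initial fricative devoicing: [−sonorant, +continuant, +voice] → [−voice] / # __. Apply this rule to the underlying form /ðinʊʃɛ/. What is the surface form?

[θinʊʃɛ]

/ð/ satisfies [−sonorant, +continuant, +voice] and sits in # __. The [−voice] counterpart of the voiced dental fricative is /θ/. Other segments in /ðinʊʃɛ/ either fail the structural description or are not in the environment, so the surface form is [θinʊʃɛ].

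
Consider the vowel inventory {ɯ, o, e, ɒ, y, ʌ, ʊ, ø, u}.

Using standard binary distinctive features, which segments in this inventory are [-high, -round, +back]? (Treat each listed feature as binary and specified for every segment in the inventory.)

Eliminate segments failing any feature: /ɯ, y, ʊ, u/ are [+high]; /o, ɒ, ø/ are [+round]; /e/ is [-back]. The remaining /ʌ/ satisfy [-high], [-round], [+back].

ʌ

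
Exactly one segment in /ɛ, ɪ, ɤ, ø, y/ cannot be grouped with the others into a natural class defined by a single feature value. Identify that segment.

ɤ

The remaining segments after removing /ɤ/ share [-back]; /ɤ/ (mid back unrounded tense vowel) is [+back]. For every other candidate removal, the leftover set fails to share any single feature value that the removed segment lacks.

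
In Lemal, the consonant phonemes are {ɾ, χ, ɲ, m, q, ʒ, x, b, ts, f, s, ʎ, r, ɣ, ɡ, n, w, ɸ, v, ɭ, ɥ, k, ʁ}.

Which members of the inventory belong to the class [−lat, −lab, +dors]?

Eliminate segments failing any feature: /ɾ, ʒ, ts, s, r, n/ are [−dorsal]; /m, b, f, w, ɸ, v, ɥ/ are [+labial]; /ʎ, ɭ/ are [+lateral]. The remaining /χ, ɲ, q, x, ɣ, ɡ, k, ʁ/ satisfy [−lateral], [−labial], [+dorsal].

χ, ɲ, q, x, ɣ, ɡ, k, ʁ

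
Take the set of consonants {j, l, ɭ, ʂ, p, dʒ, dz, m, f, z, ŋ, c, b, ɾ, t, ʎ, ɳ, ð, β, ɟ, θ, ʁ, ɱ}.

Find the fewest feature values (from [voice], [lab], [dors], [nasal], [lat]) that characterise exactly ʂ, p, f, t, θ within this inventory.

The class [-voice], [-dorsal] has exactly /ʂ, p, f, t, θ/ as its extension in this inventory. No smaller conjunction from the listed features achieves this: [-dorsal] alone would also admit /l, ɭ, dʒ, dz, …/; [-voice] alone would also admit /c/; and checking the remaining single features turns up none with this extension.

[-voice, -dors]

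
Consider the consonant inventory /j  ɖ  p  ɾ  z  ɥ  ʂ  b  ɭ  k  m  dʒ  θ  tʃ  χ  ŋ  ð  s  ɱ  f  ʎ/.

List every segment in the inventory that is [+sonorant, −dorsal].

Eliminate segments failing any feature: /j, ɥ, ŋ, ʎ/ are [+dorsal]; /ɖ, p, z, ʂ, b, k, dʒ, θ, tʃ, χ, ð, s, f/ are [−sonorant]. The remaining /ɾ, ɭ, m, ɱ/ satisfy [+sonorant], [−dorsal].

ɾ, ɭ, m, ɱ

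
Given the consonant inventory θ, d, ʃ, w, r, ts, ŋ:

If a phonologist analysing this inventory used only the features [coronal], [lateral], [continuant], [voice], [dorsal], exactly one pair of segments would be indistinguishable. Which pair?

ʃ, θ

/ʃ/ (voiceless postalveolar fricative) and /θ/ (voiceless dental fricative) are both [+coronal], [−lateral], [+continuant], [−voice], [−dorsal], so none of the listed features separates them. (They do differ in [strident] and [anterior], which are not among the given features.) Every other pair in the inventory differs on at least one listed feature.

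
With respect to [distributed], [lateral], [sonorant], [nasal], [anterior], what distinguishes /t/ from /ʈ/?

/t/ is the voiceless alveolar stop and /ʈ/ is the voiceless retroflex stop. Both are [−distributed], [−lateral], [−sonorant], [−nasal]. /t/ is [+anterior] while /ʈ/ is [−anterior], so the distinguishing feature is [anterior].

[anterior]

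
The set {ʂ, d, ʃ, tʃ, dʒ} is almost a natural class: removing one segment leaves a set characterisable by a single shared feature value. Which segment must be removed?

d

/tʃ, dʒ, ʃ, ʂ/ are all [+strident], but /d/ (voiced alveolar stop) is [−strident]. No other single segment can be removed to leave a set sharing one feature value that the removed segment lacks, so /d/ is the odd one out.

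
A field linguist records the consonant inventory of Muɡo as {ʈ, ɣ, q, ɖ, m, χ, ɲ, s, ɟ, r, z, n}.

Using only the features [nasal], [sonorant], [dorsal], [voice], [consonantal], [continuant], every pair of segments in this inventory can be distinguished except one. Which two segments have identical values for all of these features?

On the given features, /m/ and /n/ have an identical profile: [+nasal], [+sonorant], [−dorsal], [+voice], [+consonantal], [−continuant]. No other two segments in the inventory coincide on all 6 features. (They do differ in [labial] and [coronal], which are not among the given features.)

m, n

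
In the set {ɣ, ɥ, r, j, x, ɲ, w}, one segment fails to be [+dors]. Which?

r

/r/ is the alveolar trill, which is [−dorsal]; the rest — /ɥ, j, ɲ, w, ɣ, x/ — are [+dorsal].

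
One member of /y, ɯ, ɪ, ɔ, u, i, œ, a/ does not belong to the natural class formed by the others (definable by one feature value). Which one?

[low] groups all but one: /ɪ, y, œ, u, ɔ, ɯ, i/ share [−low] while /a/ (low unrounded vowel) alone is [+low]. Removing any other segment would not leave a single-feature class that excludes it.

a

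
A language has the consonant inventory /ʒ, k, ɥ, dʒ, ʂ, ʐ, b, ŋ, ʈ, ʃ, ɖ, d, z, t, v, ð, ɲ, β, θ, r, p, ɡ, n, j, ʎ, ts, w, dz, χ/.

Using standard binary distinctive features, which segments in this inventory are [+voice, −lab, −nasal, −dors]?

ʒ, dʒ, ʐ, ɖ, d, z, ð, r, dz

First, the [+voice] segments are /ʒ, ɥ, dʒ, ʐ, b, ŋ, ɖ, d, z, v, ð, ɲ, β, r, ɡ, n, j, ʎ, w, dz/.
Among these, [−labial] gives /ʒ, dʒ, ʐ, ŋ, ɖ, d, z, ð, ɲ, r, ɡ, n, j, ʎ, dz/.
Within that set, [−nasal] gives /ʒ, dʒ, ʐ, ɖ, d, z, ð, r, ɡ, j, ʎ, dz/.
Then [−dorsal] leaves /ʒ, dʒ, ʐ, ɖ, d, z, ð, r, dz/.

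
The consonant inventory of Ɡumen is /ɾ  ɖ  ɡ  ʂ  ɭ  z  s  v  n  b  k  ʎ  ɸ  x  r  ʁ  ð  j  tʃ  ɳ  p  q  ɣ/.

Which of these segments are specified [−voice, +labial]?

ɸ, p

The [−voice] segments are /ʂ, s, k, ɸ, x, tʃ, p, q/.
Then [+labial] leaves /ɸ, p/.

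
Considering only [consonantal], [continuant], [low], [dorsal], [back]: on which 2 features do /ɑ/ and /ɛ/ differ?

[low], [back]

The two segments share [−consonantal], [+continuant], [+dorsal]. The only features from the list on which they differ: /ɑ/ is [+low] while /ɛ/ is [−low]; /ɑ/ is [+back] while /ɛ/ is [−back].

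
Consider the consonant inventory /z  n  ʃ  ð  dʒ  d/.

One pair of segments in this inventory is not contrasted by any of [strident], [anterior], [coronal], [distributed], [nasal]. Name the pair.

On the given features, /dʒ/ and /ʃ/ have an identical profile: [+strident], [−anterior], [+coronal], [+distributed], [−nasal]. No other two segments in the inventory coincide on all 5 features. (They do differ in [voice] and [continuant], which are not among the given features.)

dʒ, ʃ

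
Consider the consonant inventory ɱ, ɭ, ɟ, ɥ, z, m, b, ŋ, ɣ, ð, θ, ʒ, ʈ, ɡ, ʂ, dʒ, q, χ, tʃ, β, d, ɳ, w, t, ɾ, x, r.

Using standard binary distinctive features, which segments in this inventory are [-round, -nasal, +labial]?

Eliminate segments failing any feature: /ɱ, m, ŋ, ɳ/ are [+nasal]; /ɭ, ɟ, z, ɣ, ð, θ, ʒ, ʈ, ɡ, ʂ, dʒ, q, χ, tʃ, d, t, ɾ, x, r/ are [-labial]; /ɥ, w/ are [+round]. The remaining /b, β/ satisfy [-round], [-nasal], [+labial].

b, β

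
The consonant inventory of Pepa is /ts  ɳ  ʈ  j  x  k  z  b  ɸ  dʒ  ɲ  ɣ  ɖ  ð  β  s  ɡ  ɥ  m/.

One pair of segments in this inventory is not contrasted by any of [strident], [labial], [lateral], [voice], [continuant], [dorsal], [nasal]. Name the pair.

On the given features, /j/ and /ɣ/ have an identical profile: [−strident], [−labial], [−lateral], [+voice], [+continuant], [+dorsal], [−nasal]. No other two segments in the inventory coincide on all 7 features. (They do differ in [sonorant] and [back], which are not among the given features.)

j, ɣ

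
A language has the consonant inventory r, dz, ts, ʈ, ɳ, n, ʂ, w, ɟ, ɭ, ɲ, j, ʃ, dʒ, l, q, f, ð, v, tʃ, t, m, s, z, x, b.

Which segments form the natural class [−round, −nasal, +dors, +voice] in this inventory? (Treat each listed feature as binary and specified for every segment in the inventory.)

Eliminate segments failing any feature: /r, dz, ts, ʈ, ʂ, ɭ, ʃ, dʒ, l, f, ð, v, tʃ, t, s, z, b/ are [−dorsal]; /ɳ, n, ɲ, m/ are [+nasal]; /w/ is [+round]; /q, x/ are [−voice]. The remaining /ɟ, j/ satisfy [−round], [−nasal], [+dorsal], [+voice].

ɟ, j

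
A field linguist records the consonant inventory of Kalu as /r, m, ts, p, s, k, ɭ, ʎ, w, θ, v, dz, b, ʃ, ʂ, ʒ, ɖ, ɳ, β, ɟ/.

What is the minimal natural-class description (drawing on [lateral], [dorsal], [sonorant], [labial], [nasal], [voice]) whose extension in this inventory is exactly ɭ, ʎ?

/ɭ, ʎ/ are exactly the [+lateral] segments in the inventory, so a single feature suffices.

[+lateral]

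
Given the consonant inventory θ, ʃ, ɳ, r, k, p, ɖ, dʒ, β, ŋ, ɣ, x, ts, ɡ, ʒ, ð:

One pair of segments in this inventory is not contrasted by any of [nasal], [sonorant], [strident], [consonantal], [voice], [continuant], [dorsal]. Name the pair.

On the given features, /ð/ and /β/ have an identical profile: [-nasal], [-sonorant], [-strident], [+consonantal], [+voice], [+continuant], [-dorsal]. No other two segments in the inventory coincide on all 7 features. (They do differ in [labial] and [coronal], which are not among the given features.)

ð, β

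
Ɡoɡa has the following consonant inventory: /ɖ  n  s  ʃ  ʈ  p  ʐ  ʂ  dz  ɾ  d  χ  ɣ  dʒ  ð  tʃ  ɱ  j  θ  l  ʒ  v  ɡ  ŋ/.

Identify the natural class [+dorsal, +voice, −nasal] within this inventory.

Checking each segment against [+dorsal], [+voice], [−nasal]: /ɣ/ (voiced velar fricative), /j/ (palatal glide), /ɡ/ (voiced velar stop) satisfy every feature; every other segment in the inventory fails at least one.

ɣ, j, ɡ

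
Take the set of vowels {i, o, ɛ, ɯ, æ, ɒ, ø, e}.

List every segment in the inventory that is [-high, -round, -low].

Checking each segment against [-high], [-round], [-low]: /ɛ/ (mid front unrounded lax vowel), /e/ (mid front unrounded tense vowel) satisfy every feature; every other segment in the inventory fails at least one.

ɛ, e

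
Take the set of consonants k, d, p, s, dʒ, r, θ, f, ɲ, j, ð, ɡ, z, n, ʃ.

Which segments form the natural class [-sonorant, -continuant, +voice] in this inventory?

d, dʒ, ɡ

Checking each segment against [-sonorant], [-continuant], [+voice]: /d/ (voiced alveolar stop), /dʒ/ (voiced postalveolar affricate), /ɡ/ (voiced velar stop) satisfy every feature; every other segment in the inventory fails at least one.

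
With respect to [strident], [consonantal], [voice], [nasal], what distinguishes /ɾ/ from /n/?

[nasal]

The two segments share [−strident], [+consonantal], [+voice]. The only feature from the list on which they differ: /ɾ/ is [−nasal] while /n/ is [+nasal].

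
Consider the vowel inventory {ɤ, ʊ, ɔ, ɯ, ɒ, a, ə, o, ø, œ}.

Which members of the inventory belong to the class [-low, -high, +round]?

ɔ, o, ø, œ

Among the inventory, the [-low] segments are /ɤ, ʊ, ɔ, ɯ, ə, o, ø, œ/.
Then [-high] gives /ɤ, ɔ, ə, o, ø, œ/.
Intersecting with [+round] leaves /ɔ, o, ø, œ/.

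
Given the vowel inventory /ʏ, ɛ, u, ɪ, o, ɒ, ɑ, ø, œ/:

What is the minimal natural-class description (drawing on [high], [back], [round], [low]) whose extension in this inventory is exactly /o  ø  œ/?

Every target segment is [−high], [−low], [+round]; each remaining inventory member fails at least one of these. Each conjunct is needed — [−low, +round] alone would also admit /ʏ, u/; [−high, +round] alone would also admit /ɒ/; [−high, −low] alone would also admit /ɛ/ — and no other combination of two listed features has exactly this extension, so three is the minimum.

[−high, −low, +round]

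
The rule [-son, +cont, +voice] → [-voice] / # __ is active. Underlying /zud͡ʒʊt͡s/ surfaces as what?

/z/ satisfies [-son, +cont, +voice] and sits in # __. The [-voice] counterpart of the voiced alveolar fricative is /s/. Other segments in /zud͡ʒʊt͡s/ either fail the structural description or are not in the environment, so the surface form is [sud͡ʒʊt͡s].

[sud͡ʒʊt͡s]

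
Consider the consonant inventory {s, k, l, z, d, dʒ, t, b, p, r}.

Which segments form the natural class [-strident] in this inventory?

k, l, d, t, b, p, r

The [-strident] segments here are /k, l, d, t, b, p, r/; the remaining /s, z, dʒ/ are [+strident].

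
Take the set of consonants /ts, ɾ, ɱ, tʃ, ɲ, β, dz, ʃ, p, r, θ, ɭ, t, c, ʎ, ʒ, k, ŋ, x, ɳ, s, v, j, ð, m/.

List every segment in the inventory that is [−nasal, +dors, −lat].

c, k, x, j

Eliminate segments failing any feature: /ts, ɾ, tʃ, β, dz, ʃ, p, r, θ, ɭ, t, ʒ, s, v, ð/ are [−dorsal]; /ɱ, ɲ, ŋ, ɳ, m/ are [+nasal]; /ʎ/ is [+lateral]. The remaining /c, k, x, j/ satisfy [−nasal], [+dorsal], [−lateral].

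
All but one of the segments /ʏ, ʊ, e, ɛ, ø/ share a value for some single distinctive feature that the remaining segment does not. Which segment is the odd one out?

ʊ

The remaining segments after removing /ʊ/ share [−back]; /ʊ/ (high back rounded lax vowel) is [+back]. For every other candidate removal, the leftover set fails to share any single feature value that the removed segment lacks.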